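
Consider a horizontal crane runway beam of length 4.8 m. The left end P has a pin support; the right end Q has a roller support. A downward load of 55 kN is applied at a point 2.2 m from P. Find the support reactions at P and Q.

Taking moments about P: Q_y·4.8 − 55·2.2 = 0 → Q_y = 121/4.8 = 25.2083 ≈ 25.21 kN.
ΣF_y = 0: P_y + 25.2083 − 55 = 0 → P_y = 29.79 kN.
ΣF_x = 0: no horizontal applied forces, so P_x = 0.

P_x = 0, P_y = 29.79 kN, Q_y = 25.21 kN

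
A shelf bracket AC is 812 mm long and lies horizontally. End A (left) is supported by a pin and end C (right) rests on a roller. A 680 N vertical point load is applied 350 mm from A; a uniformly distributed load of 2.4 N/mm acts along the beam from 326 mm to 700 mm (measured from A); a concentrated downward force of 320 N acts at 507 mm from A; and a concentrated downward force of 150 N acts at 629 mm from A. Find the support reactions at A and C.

Resultant of the distributed load: 2.4 × 374 = 897.6 N at 513 mm from A.
ΣM about A: C_y·812 − 680·350 − (2.4·374)·513 − 320·507 − 150·629 = 0 → C_y = 955058.8/812 = 1176.18 ≈ 1176 N.
ΣF_y = 0: A_y + 1176.18 − 680 − 2.4·374 − 320 − 150 = 0 → A_y = 871.4 N.
ΣF_x = 0: no horizontal applied forces, so A_x = 0.

A_x = 0, A_y = 871.4 N, C_y = 1176 N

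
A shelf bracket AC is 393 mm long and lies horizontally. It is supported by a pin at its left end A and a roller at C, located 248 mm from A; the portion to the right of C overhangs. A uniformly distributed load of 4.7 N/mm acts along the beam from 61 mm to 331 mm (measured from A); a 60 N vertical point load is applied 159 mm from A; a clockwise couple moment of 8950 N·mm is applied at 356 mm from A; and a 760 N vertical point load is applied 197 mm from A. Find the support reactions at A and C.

A_x = 0, A_y = 407.8 N, C_y = 1681 N

Resultant of the distributed load: 4.7 × 270 = 1269 N at 196 mm from A.
Taking moments about A: C_y·248 − (4.7·270)·196 − 60·159 − 8950 − 760·197 = 0 → C_y = 416934/248 = 1681.19 ≈ 1681 N.
ΣF_y = 0: A_y + 1681.19 − 4.7·270 − 60 − 760 = 0 → A_y = 407.8 N.
ΣF_x = 0: no horizontal applied forces, so A_x = 0.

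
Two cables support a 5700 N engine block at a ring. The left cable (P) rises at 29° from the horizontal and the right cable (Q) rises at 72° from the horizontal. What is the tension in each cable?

T_P = 1794 N, T_Q = 5079 N

ΣF_x = 0: −T_P·cos29° + T_Q·cos72° = 0 → T_Q = 2.83033·T_P.
ΣF_y = 0: T_P·sin29° + T_Q·sin72° = 5700.
Substitute: T_P·(0.48481 + 2.83033·0.951057) = 5700 → T_P = 1794.36 ≈ 1794 N.
Then T_Q = 2.83033 × 1794.36 = 5079 N.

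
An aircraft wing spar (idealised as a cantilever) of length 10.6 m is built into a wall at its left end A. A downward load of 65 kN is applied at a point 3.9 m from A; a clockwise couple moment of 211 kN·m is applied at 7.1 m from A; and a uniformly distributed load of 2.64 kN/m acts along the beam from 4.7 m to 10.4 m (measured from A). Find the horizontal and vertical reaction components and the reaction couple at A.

Resultant of the distributed load: 2.64 × 5.7 = 15.048 kN at 7.55 m from A.
ΣF_x = 0: A_x = 0.
ΣF_y = 0: A_y − 65 − 2.64·5.7 = 0 → A_y = 80.05 kN.
ΣM about A: M_A − 65·3.9 − 211 − (2.64·5.7)·7.55 = 0 → M_A = 578.1 kN·m.

A_x = 0, A_y = 80.05 kN, M_A = 578.1 kN·m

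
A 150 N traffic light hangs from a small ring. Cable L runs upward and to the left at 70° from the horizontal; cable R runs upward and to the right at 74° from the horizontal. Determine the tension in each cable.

ΣF_x = 0: −T_L·cos70° + T_R·cos74° = 0 → T_R = 1.24083·T_L.
ΣF_y = 0: T_L·sin70° + T_R·sin74° = 150.
Substitute: T_L·(0.939693 + 1.24083·0.961262) = 150 → T_L = 70.3414 ≈ 70.34 N.
Then T_R = 1.24083 × 70.3414 = 87.28 N.

T_L = 70.34 N, T_R = 87.28 N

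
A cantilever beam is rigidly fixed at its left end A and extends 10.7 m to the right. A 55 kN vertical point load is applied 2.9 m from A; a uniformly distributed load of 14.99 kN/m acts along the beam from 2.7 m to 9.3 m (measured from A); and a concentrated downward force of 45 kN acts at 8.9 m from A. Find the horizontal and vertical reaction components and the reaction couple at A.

A_x = 0, A_y = 198.9 kN, M_A = 1154 kN·m

Resultant of the distributed load: 14.99 × 6.6 = 98.934 kN at 6 m from A.
ΣF_x = 0: A_x = 0.
ΣF_y = 0: A_y − 55 − 14.99·6.6 − 45 = 0 → A_y = 198.9 kN.
ΣM about A: M_A − 55·2.9 − (14.99·6.6)·6 − 45·8.9 = 0 → M_A = 1154 kN·m.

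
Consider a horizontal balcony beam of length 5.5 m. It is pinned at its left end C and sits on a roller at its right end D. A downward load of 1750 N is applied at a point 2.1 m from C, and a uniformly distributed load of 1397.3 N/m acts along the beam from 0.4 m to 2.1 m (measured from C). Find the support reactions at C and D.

Resultant of the distributed load: 1397.3 × 1.7 = 2375.41 N at 1.25 m from C.
Taking moments about C: D_y·5.5 − 1750·2.1 − (1397.3·1.7)·1.25 = 0 → D_y = 6644.2625/5.5 = 1208.05 ≈ 1208 N.
ΣF_y = 0: C_y + 1208.05 − 1750 − 1397.3·1.7 = 0 → C_y = 2917 N.
ΣF_x = 0: no horizontal applied forces, so C_x = 0.

C_x = 0, C_y = 2917 N, D_y = 1208 N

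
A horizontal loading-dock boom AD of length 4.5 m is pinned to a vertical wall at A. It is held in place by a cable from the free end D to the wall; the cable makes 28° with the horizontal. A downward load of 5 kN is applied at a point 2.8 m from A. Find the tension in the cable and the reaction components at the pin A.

T = 6.627 kN, A_x = 5.851 kN, A_y = 1.889 kN

ΣM about A: T·sin28°·4.5 − 5·2.8 = 0 → T = 14/(4.5·0.469472) = 6.62683 ≈ 6.627 kN.
ΣF_x = 0: A_x − T·cos28° = 0 → A_x = 6.62683 × 0.882948 = 5.851 kN.
ΣF_y = 0: A_y + T·sin28° − 5 = 0 → A_y = 5 − 6.62683 × 0.469472 = 1.889 kN.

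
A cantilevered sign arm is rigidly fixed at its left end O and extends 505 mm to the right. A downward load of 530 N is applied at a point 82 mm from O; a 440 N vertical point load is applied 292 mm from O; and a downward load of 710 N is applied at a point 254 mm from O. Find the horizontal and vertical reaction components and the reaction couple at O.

O_x = 0, O_y = 1680 N, M_O = 352300 N·mm

ΣF_x = 0: O_x = 0.
ΣF_y = 0: O_y − 530 − 440 − 710 = 0 → O_y = 1680 N.
ΣM about O: M_O − 530·82 − 440·292 − 710·254 = 0 → M_O = 352300 N·mm.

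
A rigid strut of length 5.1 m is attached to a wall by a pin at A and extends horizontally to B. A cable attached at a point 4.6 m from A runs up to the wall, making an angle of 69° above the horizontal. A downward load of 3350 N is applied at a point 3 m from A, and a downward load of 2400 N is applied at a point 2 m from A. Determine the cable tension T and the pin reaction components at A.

T = 3458 N, A_x = 1239 N, A_y = 2522 N

ΣM about A: T·sin69°·4.6 − 3350·3 − 2400·2 = 0 → T = 14850/(4.6·0.93358) = 3457.94 ≈ 3458 N.
ΣF_x = 0: A_x − T·cos69° = 0 → A_x = 3457.94 × 0.358368 = 1239 N.
ΣF_y = 0: A_y + T·sin69° − 3350 − 2400 = 0 → A_y = 5750 − 3457.94 × 0.93358 = 2522 N.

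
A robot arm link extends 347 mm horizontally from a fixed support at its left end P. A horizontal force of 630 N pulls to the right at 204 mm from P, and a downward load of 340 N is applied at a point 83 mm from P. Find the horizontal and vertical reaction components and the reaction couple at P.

ΣF_x = 0: P_x + 630 = 0 → P_x = -630.0 N.
ΣF_y = 0: P_y − 340 = 0 → P_y = 340.0 N.
ΣM about P: M_P − 340·83 = 0 → M_P = 28220 N·mm.

P_x = -630.0 N, P_y = 340.0 N, M_P = 28220 N·mm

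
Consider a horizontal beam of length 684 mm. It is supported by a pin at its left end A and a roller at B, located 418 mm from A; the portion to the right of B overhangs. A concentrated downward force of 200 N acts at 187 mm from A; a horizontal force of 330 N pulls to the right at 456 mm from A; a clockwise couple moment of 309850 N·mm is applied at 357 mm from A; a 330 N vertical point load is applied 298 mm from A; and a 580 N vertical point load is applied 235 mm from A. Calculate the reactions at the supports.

Taking moments about A: B_y·418 − 200·187 − 309850 − 330·298 − 580·235 = 0 → B_y = 581890/418 = 1392.08 ≈ 1392 N.
ΣF_y = 0: A_y + 1392.08 − 200 − 330 − 580 = 0 → A_y = -282.1 N.
ΣF_x = 0: A_x + 330 = 0 → A_x = -330.0 N.

A_x = -330.0 N, A_y = -282.1 N, B_y = 1392 N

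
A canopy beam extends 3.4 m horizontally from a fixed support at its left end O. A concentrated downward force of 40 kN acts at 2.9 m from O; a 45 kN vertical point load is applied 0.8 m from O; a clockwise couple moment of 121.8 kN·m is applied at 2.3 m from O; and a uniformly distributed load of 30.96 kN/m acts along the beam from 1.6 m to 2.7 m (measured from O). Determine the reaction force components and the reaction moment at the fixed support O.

Resultant of the distributed load: 30.96 × 1.1 = 34.056 kN at 2.15 m from O.
ΣF_x = 0: O_x = 0.
ΣF_y = 0: O_y − 40 − 45 − 30.96·1.1 = 0 → O_y = 119.1 kN.
ΣM about O: M_O − 40·2.9 − 45·0.8 − 121.8 − (30.96·1.1)·2.15 = 0 → M_O = 347.0 kN·m.

O_x = 0, O_y = 119.1 kN, M_O = 347.0 kN·m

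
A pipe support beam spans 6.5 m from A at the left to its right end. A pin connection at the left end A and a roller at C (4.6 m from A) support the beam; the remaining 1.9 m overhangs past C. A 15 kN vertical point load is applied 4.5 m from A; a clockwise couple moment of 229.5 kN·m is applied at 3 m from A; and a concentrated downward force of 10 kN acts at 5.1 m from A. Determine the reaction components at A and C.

A_x = 0, A_y = -50.65 kN, C_y = 75.65 kN

Taking moments about A: C_y·4.6 − 15·4.5 − 229.5 − 10·5.1 = 0 → C_y = 348/4.6 = 75.6522 ≈ 75.65 kN.
ΣF_y = 0: A_y + 75.6522 − 15 − 10 = 0 → A_y = -50.65 kN.
ΣF_x = 0: no horizontal applied forces, so A_x = 0.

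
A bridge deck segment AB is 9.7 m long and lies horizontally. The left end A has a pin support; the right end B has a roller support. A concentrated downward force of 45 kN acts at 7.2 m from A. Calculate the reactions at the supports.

Taking moments about A: B_y·9.7 − 45·7.2 = 0 → B_y = 324/9.7 = 33.4021 ≈ 33.40 kN.
ΣF_y = 0: A_y + 33.4021 − 45 = 0 → A_y = 11.60 kN.
ΣF_x = 0: no horizontal applied forces, so A_x = 0.

A_x = 0, A_y = 11.60 kN, B_y = 33.40 kN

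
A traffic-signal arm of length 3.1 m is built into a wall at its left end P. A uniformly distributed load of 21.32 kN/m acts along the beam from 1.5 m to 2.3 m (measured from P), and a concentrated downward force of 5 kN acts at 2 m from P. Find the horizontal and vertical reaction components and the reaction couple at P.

P_x = 0, P_y = 22.06 kN, M_P = 42.41 kN·m

Resultant of the distributed load: 21.32 × 0.8 = 17.056 kN at 1.9 m from P.
ΣF_x = 0: P_x = 0.
ΣF_y = 0: P_y − 21.32·0.8 − 5 = 0 → P_y = 22.06 kN.
ΣM about P: M_P − (21.32·0.8)·1.9 − 5·2 = 0 → M_P = 42.41 kN·m.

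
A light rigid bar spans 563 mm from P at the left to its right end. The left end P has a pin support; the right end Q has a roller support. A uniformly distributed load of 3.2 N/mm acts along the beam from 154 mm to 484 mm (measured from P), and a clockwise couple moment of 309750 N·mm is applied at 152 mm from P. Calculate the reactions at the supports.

Resultant of the distributed load: 3.2 × 330 = 1056 N at 319 mm from P.
Taking moments about P: Q_y·563 − (3.2·330)·319 − 309750 = 0 → Q_y = 646614/563 = 1148.52 ≈ 1149 N.
ΣF_y = 0: P_y + 1148.52 − 3.2·330 = 0 → P_y = -92.52 N.
ΣF_x = 0: no horizontal applied forces, so P_x = 0.

P_x = 0, P_y = -92.52 N, Q_y = 1149 N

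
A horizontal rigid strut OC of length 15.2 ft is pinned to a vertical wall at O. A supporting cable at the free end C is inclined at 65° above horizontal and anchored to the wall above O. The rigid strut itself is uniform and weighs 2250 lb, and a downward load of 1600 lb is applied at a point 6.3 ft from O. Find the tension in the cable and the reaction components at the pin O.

T = 1973 lb, O_x = 833.8 lb, O_y = 2062 lb

ΣM about O: T·sin65°·15.2 − 2250·7.6 − 1600·6.3 = 0 → T = 27180/(15.2·0.906308) = 1973.01 ≈ 1973 lb.
ΣF_x = 0: O_x − T·cos65° = 0 → O_x = 1973.01 × 0.422618 = 833.8 lb.
ΣF_y = 0: O_y + T·sin65° − 2250 − 1600 = 0 → O_y = 3850 − 1973.01 × 0.906308 = 2062 lb.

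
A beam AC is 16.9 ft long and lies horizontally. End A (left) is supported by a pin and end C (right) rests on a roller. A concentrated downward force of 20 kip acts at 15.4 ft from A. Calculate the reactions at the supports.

A_x = 0, A_y = 1.775 kip, C_y = 18.22 kip

ΣM about A: C_y·16.9 − 20·15.4 = 0 → C_y = 308/16.9 = 18.2249 ≈ 18.22 kip.
ΣF_y = 0: A_y + 18.2249 − 20 = 0 → A_y = 1.775 kip.
ΣF_x = 0: no horizontal applied forces, so A_x = 0.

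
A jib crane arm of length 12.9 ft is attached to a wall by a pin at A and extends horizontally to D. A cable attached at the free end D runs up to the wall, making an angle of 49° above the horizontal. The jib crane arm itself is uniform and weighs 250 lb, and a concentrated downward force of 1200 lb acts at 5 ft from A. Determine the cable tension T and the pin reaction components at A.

ΣM about A: T·sin49°·12.9 − 250·6.45 − 1200·5 = 0 → T = 7612.5/(12.9·0.75471) = 781.911 ≈ 781.9 lb.
ΣF_x = 0: A_x − T·cos49° = 0 → A_x = 781.911 × 0.656059 = 513.0 lb.
ΣF_y = 0: A_y + T·sin49° − 250 − 1200 = 0 → A_y = 1450 − 781.911 × 0.75471 = 859.9 lb.

T = 781.9 lb, A_x = 513.0 lb, A_y = 859.9 lb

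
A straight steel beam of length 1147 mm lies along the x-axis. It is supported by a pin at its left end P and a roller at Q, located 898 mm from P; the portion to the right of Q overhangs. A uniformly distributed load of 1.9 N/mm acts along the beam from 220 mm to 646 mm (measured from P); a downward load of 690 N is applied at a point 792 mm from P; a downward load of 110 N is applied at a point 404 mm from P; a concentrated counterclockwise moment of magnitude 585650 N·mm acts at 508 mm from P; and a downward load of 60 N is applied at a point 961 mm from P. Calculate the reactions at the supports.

P_x = 0, P_y = 1209 N, Q_y = 460.4 N

Resultant of the distributed load: 1.9 × 426 = 809.4 N at 433 mm from P.
Taking moments about P: Q_y·898 − (1.9·426)·433 − 690·792 − 110·404 + 585650 − 60·961 = 0 → Q_y = 413400.2/898 = 460.357 ≈ 460.4 N.
ΣF_y = 0: P_y + 460.357 − 1.9·426 − 690 − 110 − 60 = 0 → P_y = 1209 N.
ΣF_x = 0: no horizontal applied forces, so P_x = 0.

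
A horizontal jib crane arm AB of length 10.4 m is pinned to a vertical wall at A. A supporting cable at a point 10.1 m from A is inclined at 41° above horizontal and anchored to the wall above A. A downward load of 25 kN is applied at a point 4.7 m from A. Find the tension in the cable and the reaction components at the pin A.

T = 17.73 kN, A_x = 13.38 kN, A_y = 13.37 kN

ΣM about A: T·sin41°·10.1 − 25·4.7 = 0 → T = 117.5/(10.1·0.656059) = 17.7326 ≈ 17.73 kN.
ΣF_x = 0: A_x − T·cos41° = 0 → A_x = 17.7326 × 0.75471 = 13.38 kN.
ΣF_y = 0: A_y + T·sin41° − 25 = 0 → A_y = 25 − 17.7326 × 0.656059 = 13.37 kN.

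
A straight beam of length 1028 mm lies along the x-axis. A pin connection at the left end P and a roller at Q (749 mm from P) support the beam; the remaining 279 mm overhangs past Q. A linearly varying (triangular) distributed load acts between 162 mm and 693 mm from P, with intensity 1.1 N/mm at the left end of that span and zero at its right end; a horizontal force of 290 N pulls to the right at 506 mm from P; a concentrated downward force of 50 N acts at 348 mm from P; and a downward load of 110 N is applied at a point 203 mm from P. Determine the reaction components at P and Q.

Resultant of the triangular load: ½ × 1.1 × 531 = 292.05 N, acting at 339 mm from P (one-third of the span from the peak).
Taking moments about P: Q_y·749 − (½·1.1·531)·339 − 50·348 − 110·203 = 0 → Q_y = 138734.95/749 = 185.227 ≈ 185.2 N.
ΣF_y = 0: P_y + 185.227 − ½·1.1·531 − 50 − 110 = 0 → P_y = 266.8 N.
ΣF_x = 0: P_x + 290 = 0 → P_x = -290.0 N.

P_x = -290.0 N, P_y = 266.8 N, Q_y = 185.2 N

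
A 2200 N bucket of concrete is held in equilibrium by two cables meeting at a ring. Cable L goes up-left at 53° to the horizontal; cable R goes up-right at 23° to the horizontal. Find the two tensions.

T_L = 2087 N, T_R = 1365 N

ΣF_x = 0: −T_L·cos53° + T_R·cos23° = 0 → T_R = 0.653788·T_L.
ΣF_y = 0: T_L·sin53° + T_R·sin23° = 2200.
Substitute: T_L·(0.798636 + 0.653788·0.390731) = 2200 → T_L = 2087.11 ≈ 2087 N.
Then T_R = 0.653788 × 2087.11 = 1365 N.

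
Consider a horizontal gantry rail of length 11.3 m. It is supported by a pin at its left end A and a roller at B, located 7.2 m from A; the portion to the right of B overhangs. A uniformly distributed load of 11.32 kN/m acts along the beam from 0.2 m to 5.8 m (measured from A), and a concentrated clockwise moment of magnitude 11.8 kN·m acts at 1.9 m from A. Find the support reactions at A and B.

A_x = 0, A_y = 35.34 kN, B_y = 28.05 kN

Resultant of the distributed load: 11.32 × 5.6 = 63.392 kN at 3 m from A.
ΣM about A: B_y·7.2 − (11.32·5.6)·3 − 11.8 = 0 → B_y = 201.976/7.2 = 28.0522 ≈ 28.05 kN.
ΣF_y = 0: A_y + 28.0522 − 11.32·5.6 = 0 → A_y = 35.34 kN.
ΣF_x = 0: no horizontal applied forces, so A_x = 0.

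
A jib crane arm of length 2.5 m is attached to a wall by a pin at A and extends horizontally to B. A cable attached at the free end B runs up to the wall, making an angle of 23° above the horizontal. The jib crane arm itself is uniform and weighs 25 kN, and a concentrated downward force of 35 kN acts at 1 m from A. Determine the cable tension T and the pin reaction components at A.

T = 67.82 kN, A_x = 62.43 kN, A_y = 33.50 kN

ΣM about A: T·sin23°·2.5 − 25·1.25 − 35·1 = 0 → T = 66.25/(2.5·0.390731) = 67.8216 ≈ 67.82 kN.
ΣF_x = 0: A_x − T·cos23° = 0 → A_x = 67.8216 × 0.920505 = 62.43 kN.
ΣF_y = 0: A_y + T·sin23° − 25 − 35 = 0 → A_y = 60 − 67.8216 × 0.390731 = 33.50 kN.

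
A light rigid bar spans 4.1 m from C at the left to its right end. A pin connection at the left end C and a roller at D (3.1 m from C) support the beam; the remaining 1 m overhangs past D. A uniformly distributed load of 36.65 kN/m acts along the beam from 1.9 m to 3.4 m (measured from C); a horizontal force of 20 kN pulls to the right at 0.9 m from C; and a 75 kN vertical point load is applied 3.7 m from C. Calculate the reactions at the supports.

Resultant of the distributed load: 36.65 × 1.5 = 54.975 kN at 2.65 m from C.
ΣM about C: D_y·3.1 − (36.65·1.5)·2.65 − 75·3.7 = 0 → D_y = 423.18375/3.1 = 136.511 ≈ 136.5 kN.
ΣF_y = 0: C_y + 136.511 − 36.65·1.5 − 75 = 0 → C_y = -6.536 kN.
ΣF_x = 0: C_x + 20 = 0 → C_x = -20.00 kN.

C_x = -20.00 kN, C_y = -6.536 kN, D_y = 136.5 kN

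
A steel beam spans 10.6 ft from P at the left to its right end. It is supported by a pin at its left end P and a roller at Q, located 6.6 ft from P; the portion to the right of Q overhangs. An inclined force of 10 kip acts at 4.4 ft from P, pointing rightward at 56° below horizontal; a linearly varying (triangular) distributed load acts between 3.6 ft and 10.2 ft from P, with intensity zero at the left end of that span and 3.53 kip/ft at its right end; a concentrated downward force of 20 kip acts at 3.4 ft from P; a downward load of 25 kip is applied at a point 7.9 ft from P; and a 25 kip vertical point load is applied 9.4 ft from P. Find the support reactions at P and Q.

Resultant of the triangular load: ½ × 3.53 × 6.6 = 11.649 kip, acting at 8 ft from P (one-third of the span from the peak).
Moments about P: Q_y·6.6 − 10·sin56°·4.4 − (½·3.53·6.6)·8 − 20·3.4 − 25·7.9 − 25·9.4 = 0 → Q_y = 630.17/6.6 = 95.4803 ≈ 95.48 kip.
ΣF_y = 0: P_y + 95.4803 − 10·sin56° − ½·3.53·6.6 − 20 − 25 − 25 = 0 → P_y = -5.541 kip.
ΣF_x = 0: P_x + 10·cos56° = 0 → P_x = -5.592 kip.

P_x = -5.592 kip, P_y = -5.541 kip, Q_y = 95.48 kip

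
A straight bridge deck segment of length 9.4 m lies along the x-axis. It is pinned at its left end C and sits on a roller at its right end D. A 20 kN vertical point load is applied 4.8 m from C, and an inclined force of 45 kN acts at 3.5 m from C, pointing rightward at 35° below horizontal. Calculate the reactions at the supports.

C_x = -36.86 kN, C_y = 25.99 kN, D_y = 19.82 kN

Taking moments about C: D_y·9.4 − 20·4.8 − 45·sin35°·3.5 = 0 → D_y = 186.338/9.4 = 19.8232 ≈ 19.82 kN.
ΣF_y = 0: C_y + 19.8232 − 20 − 45·sin35° = 0 → C_y = 25.99 kN.
ΣF_x = 0: C_x + 45·cos35° = 0 → C_x = -36.86 kN.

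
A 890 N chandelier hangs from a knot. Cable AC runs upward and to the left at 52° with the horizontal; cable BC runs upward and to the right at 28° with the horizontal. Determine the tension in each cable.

ΣF_x = 0: −T_AC·cos52° + T_BC·cos28° = 0 → T_BC = 0.69728·T_AC.
ΣF_y = 0: T_AC·sin52° + T_BC·sin28° = 890.
Substitute: T_AC·(0.788011 + 0.69728·0.469472) = 890 → T_AC = 797.945 ≈ 797.9 N.
Then T_BC = 0.69728 × 797.945 = 556.4 N.

T_AC = 797.9 N, T_BC = 556.4 N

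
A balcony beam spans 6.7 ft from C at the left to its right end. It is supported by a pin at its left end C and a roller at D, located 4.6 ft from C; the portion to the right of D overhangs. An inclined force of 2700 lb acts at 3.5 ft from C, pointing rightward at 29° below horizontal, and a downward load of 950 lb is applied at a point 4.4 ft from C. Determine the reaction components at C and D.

C_x = -2361 lb, C_y = 354.3 lb, D_y = 1905 lb

Moments about C: D_y·4.6 − 2700·sin29°·3.5 − 950·4.4 = 0 → D_y = 8761.45/4.6 = 1904.66 ≈ 1905 lb.
ΣF_y = 0: C_y + 1904.66 − 2700·sin29° − 950 = 0 → C_y = 354.3 lb.
ΣF_x = 0: C_x + 2700·cos29° = 0 → C_x = -2361 lb.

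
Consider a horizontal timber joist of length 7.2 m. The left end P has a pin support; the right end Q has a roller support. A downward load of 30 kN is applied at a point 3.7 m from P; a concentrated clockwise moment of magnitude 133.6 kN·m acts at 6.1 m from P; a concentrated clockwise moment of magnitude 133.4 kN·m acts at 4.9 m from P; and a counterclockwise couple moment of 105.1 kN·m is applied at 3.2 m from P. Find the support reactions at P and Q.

P_x = 0, P_y = -7.903 kN, Q_y = 37.90 kN

Taking moments about P: Q_y·7.2 − 30·3.7 − 133.6 − 133.4 + 105.1 = 0 → Q_y = 272.9/7.2 = 37.9028 ≈ 37.90 kN.
ΣF_y = 0: P_y + 37.9028 − 30 = 0 → P_y = -7.903 kN.
ΣF_x = 0: no horizontal applied forces, so P_x = 0.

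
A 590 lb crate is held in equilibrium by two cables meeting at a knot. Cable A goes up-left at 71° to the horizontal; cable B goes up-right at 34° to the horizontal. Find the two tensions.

ΣF_x = 0: −T_A·cos71° + T_B·cos34° = 0 → T_B = 0.392706·T_A.
ΣF_y = 0: T_A·sin71° + T_B·sin34° = 590.
Substitute: T_A·(0.945519 + 0.392706·0.559193) = 590 → T_A = 506.387 ≈ 506.4 lb.
Then T_B = 0.392706 × 506.387 = 198.9 lb.

T_A = 506.4 lb, T_B = 198.9 lb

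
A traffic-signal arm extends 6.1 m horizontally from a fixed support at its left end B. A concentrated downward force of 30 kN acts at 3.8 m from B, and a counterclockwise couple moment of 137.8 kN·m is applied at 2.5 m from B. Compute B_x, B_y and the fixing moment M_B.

ΣF_x = 0: B_x = 0.
ΣF_y = 0: B_y − 30 = 0 → B_y = 30.00 kN.
ΣM about B: M_B − 30·3.8 + 137.8 = 0 → M_B = -23.80 kN·m.

B_x = 0, B_y = 30.00 kN, M_B = -23.80 kN·m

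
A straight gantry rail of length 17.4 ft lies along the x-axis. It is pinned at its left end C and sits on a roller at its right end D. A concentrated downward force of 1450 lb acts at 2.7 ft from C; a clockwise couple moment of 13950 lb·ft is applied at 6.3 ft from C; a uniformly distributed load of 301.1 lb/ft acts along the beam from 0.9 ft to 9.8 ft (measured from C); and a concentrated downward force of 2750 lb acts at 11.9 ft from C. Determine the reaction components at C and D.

C_x = 0, C_y = 3148 lb, D_y = 3731 lb

Resultant of the distributed load: 301.1 × 8.9 = 2679.79 lb at 5.35 ft from C.
Taking moments about C: D_y·17.4 − 1450·2.7 − 13950 − (301.1·8.9)·5.35 − 2750·11.9 = 0 → D_y = 64926.8765/17.4 = 3731.43 ≈ 3731 lb.
ΣF_y = 0: C_y + 3731.43 − 1450 − 301.1·8.9 − 2750 = 0 → C_y = 3148 lb.
ΣF_x = 0: no horizontal applied forces, so C_x = 0.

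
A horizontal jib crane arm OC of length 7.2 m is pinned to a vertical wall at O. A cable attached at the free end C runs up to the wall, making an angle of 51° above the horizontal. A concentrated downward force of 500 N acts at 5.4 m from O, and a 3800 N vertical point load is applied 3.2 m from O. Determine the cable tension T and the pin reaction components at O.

ΣM about O: T·sin51°·7.2 − 500·5.4 − 3800·3.2 = 0 → T = 14860/(7.2·0.777146) = 2655.73 ≈ 2656 N.
ΣF_x = 0: O_x − T·cos51° = 0 → O_x = 2655.73 × 0.62932 = 1671 N.
ΣF_y = 0: O_y + T·sin51° − 500 − 3800 = 0 → O_y = 4300 − 2655.73 × 0.777146 = 2236 N.

T = 2656 N, O_x = 1671 N, O_y = 2236 N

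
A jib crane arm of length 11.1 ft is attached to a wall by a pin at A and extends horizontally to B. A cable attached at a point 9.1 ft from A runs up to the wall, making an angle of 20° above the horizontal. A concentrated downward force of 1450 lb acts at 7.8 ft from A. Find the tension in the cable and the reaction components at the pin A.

T = 3634 lb, A_x = 3415 lb, A_y = 207.1 lb

ΣM about A: T·sin20°·9.1 − 1450·7.8 = 0 → T = 11310/(9.1·0.34202) = 3633.87 ≈ 3634 lb.
ΣF_x = 0: A_x − T·cos20° = 0 → A_x = 3633.87 × 0.939693 = 3415 lb.
ΣF_y = 0: A_y + T·sin20° − 1450 = 0 → A_y = 1450 − 3633.87 × 0.34202 = 207.1 lb.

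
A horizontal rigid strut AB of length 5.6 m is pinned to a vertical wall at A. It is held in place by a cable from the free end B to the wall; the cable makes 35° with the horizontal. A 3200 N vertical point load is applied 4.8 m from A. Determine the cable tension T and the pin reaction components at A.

ΣM about A: T·sin35°·5.6 − 3200·4.8 = 0 → T = 15360/(5.6·0.573576) = 4782.03 ≈ 4782 N.
ΣF_x = 0: A_x − T·cos35° = 0 → A_x = 4782.03 × 0.819152 = 3917 N.
ΣF_y = 0: A_y + T·sin35° − 3200 = 0 → A_y = 3200 − 4782.03 × 0.573576 = 457.1 N.

T = 4782 N, A_x = 3917 N, A_y = 457.1 N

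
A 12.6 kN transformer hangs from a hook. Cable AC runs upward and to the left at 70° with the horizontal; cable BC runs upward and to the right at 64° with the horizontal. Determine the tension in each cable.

ΣF_x = 0: −T_AC·cos70° + T_BC·cos64° = 0 → T_BC = 0.780207·T_AC.
ΣF_y = 0: T_AC·sin70° + T_BC·sin64° = 12.6.
Substitute: T_AC·(0.939693 + 0.780207·0.898794) = 12.6 → T_AC = 7.67853 ≈ 7.679 kN.
Then T_BC = 0.780207 × 7.67853 = 5.991 kN.

T_AC = 7.679 kN, T_BC = 5.991 kN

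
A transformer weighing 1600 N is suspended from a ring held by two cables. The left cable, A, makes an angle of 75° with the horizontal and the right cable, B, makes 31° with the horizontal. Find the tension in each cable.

T_A = 1427 N, T_B = 430.8 N

ΣF_x = 0: −T_A·cos75° + T_B·cos31° = 0 → T_B = 0.301947·T_A.
ΣF_y = 0: T_A·sin75° + T_B·sin31° = 1600.
Substitute: T_A·(0.965926 + 0.301947·0.515038) = 1600 → T_A = 1426.74 ≈ 1427 N.
Then T_B = 0.301947 × 1426.74 = 430.8 N.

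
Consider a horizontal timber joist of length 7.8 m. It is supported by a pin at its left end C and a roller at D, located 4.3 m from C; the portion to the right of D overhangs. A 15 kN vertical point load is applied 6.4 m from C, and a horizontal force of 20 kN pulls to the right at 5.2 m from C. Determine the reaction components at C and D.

ΣM about C: D_y·4.3 − 15·6.4 = 0 → D_y = 96/4.3 = 22.3256 ≈ 22.33 kN.
ΣF_y = 0: C_y + 22.3256 − 15 = 0 → C_y = -7.326 kN.
ΣF_x = 0: C_x + 20 = 0 → C_x = -20.00 kN.

C_x = -20.00 kN, C_y = -7.326 kN, D_y = 22.33 kN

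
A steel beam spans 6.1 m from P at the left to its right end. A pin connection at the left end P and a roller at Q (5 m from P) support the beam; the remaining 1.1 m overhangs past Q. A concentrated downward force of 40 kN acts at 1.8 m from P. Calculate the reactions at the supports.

ΣM about P: Q_y·5 − 40·1.8 = 0 → Q_y = 72/5 = 14.40 kN.
ΣF_y = 0: P_y + 14.4 − 40 = 0 → P_y = 25.60 kN.
ΣF_x = 0: no horizontal applied forces, so P_x = 0.

P_x = 0, P_y = 25.60 kN, Q_y = 14.40 kN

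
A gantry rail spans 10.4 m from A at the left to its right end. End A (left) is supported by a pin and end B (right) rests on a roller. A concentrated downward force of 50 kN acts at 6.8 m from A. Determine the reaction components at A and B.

A_x = 0, A_y = 17.31 kN, B_y = 32.69 kN

Taking moments about A: B_y·10.4 − 50·6.8 = 0 → B_y = 340/10.4 = 32.6923 ≈ 32.69 kN.
ΣF_y = 0: A_y + 32.6923 − 50 = 0 → A_y = 17.31 kN.
ΣF_x = 0: no horizontal applied forces, so A_x = 0.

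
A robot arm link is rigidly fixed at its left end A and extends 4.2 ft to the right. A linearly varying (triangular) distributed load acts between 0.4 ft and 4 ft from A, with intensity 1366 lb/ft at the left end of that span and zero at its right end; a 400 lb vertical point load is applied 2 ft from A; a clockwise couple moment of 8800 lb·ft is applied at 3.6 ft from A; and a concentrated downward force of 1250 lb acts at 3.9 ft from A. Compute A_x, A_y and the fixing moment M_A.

A_x = 0, A_y = 4109 lb, M_A = 18410 lb·ft

Resultant of the triangular load: ½ × 1366 × 3.6 = 2458.8 lb, acting at 1.6 ft from A (one-third of the span from the peak).
ΣF_x = 0: A_x = 0.
ΣF_y = 0: A_y − ½·1366·3.6 − 400 − 1250 = 0 → A_y = 4109 lb.
ΣM about A: M_A − (½·1366·3.6)·1.6 − 400·2 − 8800 − 1250·3.9 = 0 → M_A = 18410 lb·ft.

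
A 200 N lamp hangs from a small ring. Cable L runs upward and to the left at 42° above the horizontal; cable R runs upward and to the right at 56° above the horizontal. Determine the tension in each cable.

ΣF_x = 0: −T_L·cos42° + T_R·cos56° = 0 → T_R = 1.32896·T_L.
ΣF_y = 0: T_L·sin42° + T_R·sin56° = 200.
Substitute: T_L·(0.669131 + 1.32896·0.829038) = 200 → T_L = 112.938 ≈ 112.9 N.
Then T_R = 1.32896 × 112.938 = 150.1 N.

T_L = 112.9 N, T_R = 150.1 N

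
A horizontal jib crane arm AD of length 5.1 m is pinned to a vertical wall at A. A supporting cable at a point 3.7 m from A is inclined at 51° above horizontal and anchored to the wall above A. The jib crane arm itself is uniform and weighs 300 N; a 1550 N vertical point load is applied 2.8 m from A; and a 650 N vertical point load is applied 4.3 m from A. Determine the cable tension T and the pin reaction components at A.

ΣM about A: T·sin51°·3.7 − 300·2.55 − 1550·2.8 − 650·4.3 = 0 → T = 7900/(3.7·0.777146) = 2747.41 ≈ 2747 N.
ΣF_x = 0: A_x − T·cos51° = 0 → A_x = 2747.41 × 0.62932 = 1729 N.
ΣF_y = 0: A_y + T·sin51° − 300 − 1550 − 650 = 0 → A_y = 2500 − 2747.41 × 0.777146 = 364.9 N.

T = 2747 N, A_x = 1729 N, A_y = 364.9 N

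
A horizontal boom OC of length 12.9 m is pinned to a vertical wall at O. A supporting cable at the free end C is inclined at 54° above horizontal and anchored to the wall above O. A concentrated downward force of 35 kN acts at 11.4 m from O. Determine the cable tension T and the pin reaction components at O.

T = 38.23 kN, O_x = 22.47 kN, O_y = 4.070 kN

ΣM about O: T·sin54°·12.9 − 35·11.4 = 0 → T = 399/(12.9·0.809017) = 38.2319 ≈ 38.23 kN.
ΣF_x = 0: O_x − T·cos54° = 0 → O_x = 38.2319 × 0.587785 = 22.47 kN.
ΣF_y = 0: O_y + T·sin54° − 35 = 0 → O_y = 35 − 38.2319 × 0.809017 = 4.070 kN.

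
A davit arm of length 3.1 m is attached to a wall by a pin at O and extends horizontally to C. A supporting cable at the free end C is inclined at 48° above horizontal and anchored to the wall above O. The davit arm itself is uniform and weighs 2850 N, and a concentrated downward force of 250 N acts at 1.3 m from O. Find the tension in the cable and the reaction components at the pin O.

ΣM about O: T·sin48°·3.1 − 2850·1.55 − 250·1.3 = 0 → T = 4742.5/(3.1·0.743145) = 2058.6 ≈ 2059 N.
ΣF_x = 0: O_x − T·cos48° = 0 → O_x = 2058.6 × 0.669131 = 1377 N.
ΣF_y = 0: O_y + T·sin48° − 2850 − 250 = 0 → O_y = 3100 − 2058.6 × 0.743145 = 1570 N.

T = 2059 N, O_x = 1377 N, O_y = 1570 N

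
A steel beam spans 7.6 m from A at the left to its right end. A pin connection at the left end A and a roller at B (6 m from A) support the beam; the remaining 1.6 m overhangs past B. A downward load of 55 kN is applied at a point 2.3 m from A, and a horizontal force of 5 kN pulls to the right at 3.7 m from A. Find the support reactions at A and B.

A_x = -5.000 kN, A_y = 33.92 kN, B_y = 21.08 kN

Taking moments about A: B_y·6 − 55·2.3 = 0 → B_y = 126.5/6 = 21.0833 ≈ 21.08 kN.
ΣF_y = 0: A_y + 21.0833 − 55 = 0 → A_y = 33.92 kN.
ΣF_x = 0: A_x + 5 = 0 → A_x = -5.000 kN.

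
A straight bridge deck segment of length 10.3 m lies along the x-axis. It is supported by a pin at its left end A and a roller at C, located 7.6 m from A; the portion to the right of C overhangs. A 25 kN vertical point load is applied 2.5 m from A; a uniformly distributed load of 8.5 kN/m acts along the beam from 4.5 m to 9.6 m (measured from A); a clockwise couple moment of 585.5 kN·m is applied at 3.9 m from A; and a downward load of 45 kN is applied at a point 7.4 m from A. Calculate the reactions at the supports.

Resultant of the distributed load: 8.5 × 5.1 = 43.35 kN at 7.05 m from A.
ΣM about A: C_y·7.6 − 25·2.5 − (8.5·5.1)·7.05 − 585.5 − 45·7.4 = 0 → C_y = 1286.6175/7.6 = 169.292 ≈ 169.3 kN.
ΣF_y = 0: A_y + 169.292 − 25 − 8.5·5.1 − 45 = 0 → A_y = -55.94 kN.
ΣF_x = 0: no horizontal applied forces, so A_x = 0.

A_x = 0, A_y = -55.94 kN, C_y = 169.3 kN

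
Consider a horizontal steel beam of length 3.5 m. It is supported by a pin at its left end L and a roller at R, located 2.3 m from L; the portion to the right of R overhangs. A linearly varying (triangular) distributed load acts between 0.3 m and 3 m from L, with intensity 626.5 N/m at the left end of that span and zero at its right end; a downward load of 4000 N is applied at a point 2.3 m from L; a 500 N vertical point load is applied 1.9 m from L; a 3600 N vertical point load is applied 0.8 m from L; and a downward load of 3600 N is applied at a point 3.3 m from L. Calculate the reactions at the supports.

Resultant of the triangular load: ½ × 626.5 × 2.7 = 845.775 N, acting at 1.2 m from L (one-third of the span from the peak).
ΣM about L: R_y·2.3 − (½·626.5·2.7)·1.2 − 4000·2.3 − 500·1.9 − 3600·0.8 − 3600·3.3 = 0 → R_y = 25924.93/2.3 = 11271.7 ≈ 11270 N.
ΣF_y = 0: L_y + 11271.7 − ½·626.5·2.7 − 4000 − 500 − 3600 − 3600 = 0 → L_y = 1274 N.
ΣF_x = 0: no horizontal applied forces, so L_x = 0.

L_x = 0, L_y = 1274 N, R_y = 11270 N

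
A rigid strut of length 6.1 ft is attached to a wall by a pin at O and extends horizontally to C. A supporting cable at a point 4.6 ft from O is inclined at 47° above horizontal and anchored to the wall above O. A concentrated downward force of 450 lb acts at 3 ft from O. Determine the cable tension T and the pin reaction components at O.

ΣM about O: T·sin47°·4.6 − 450·3 = 0 → T = 1350/(4.6·0.731354) = 401.281 ≈ 401.3 lb.
ΣF_x = 0: O_x − T·cos47° = 0 → O_x = 401.281 × 0.681998 = 273.7 lb.
ΣF_y = 0: O_y + T·sin47° − 450 = 0 → O_y = 450 − 401.281 × 0.731354 = 156.5 lb.

T = 401.3 lb, O_x = 273.7 lb, O_y = 156.5 lb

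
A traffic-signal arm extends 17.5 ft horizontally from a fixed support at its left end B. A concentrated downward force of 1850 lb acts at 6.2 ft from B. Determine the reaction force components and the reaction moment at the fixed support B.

B_x = 0, B_y = 1850 lb, M_B = 11470 lb·ft

ΣF_x = 0: B_x = 0.
ΣF_y = 0: B_y − 1850 = 0 → B_y = 1850 lb.
ΣM about B: M_B − 1850·6.2 = 0 → M_B = 11470 lb·ft.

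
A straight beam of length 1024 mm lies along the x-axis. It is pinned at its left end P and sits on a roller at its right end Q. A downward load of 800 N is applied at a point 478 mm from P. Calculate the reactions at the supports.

P_x = 0, P_y = 426.6 N, Q_y = 373.4 N

Taking moments about P: Q_y·1024 − 800·478 = 0 → Q_y = 382400/1024 = 373.438 ≈ 373.4 N.
ΣF_y = 0: P_y + 373.438 − 800 = 0 → P_y = 426.6 N.
ΣF_x = 0: no horizontal applied forces, so P_x = 0.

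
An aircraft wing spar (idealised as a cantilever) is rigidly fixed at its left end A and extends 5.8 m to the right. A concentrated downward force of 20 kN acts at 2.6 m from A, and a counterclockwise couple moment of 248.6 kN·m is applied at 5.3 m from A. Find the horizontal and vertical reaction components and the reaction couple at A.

A_x = 0, A_y = 20.00 kN, M_A = -196.6 kN·m

ΣF_x = 0: A_x = 0.
ΣF_y = 0: A_y − 20 = 0 → A_y = 20.00 kN.
ΣM about A: M_A − 20·2.6 + 248.6 = 0 → M_A = -196.6 kN·m.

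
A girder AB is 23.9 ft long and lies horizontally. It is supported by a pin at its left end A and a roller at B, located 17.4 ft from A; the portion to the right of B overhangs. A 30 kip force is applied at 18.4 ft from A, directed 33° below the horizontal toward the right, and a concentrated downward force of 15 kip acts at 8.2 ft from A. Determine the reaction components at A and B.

A_x = -25.16 kip, A_y = 6.992 kip, B_y = 24.35 kip

Taking moments about A: B_y·17.4 − 30·sin33°·18.4 − 15·8.2 = 0 → B_y = 423.641/17.4 = 24.3472 ≈ 24.35 kip.
ΣF_y = 0: A_y + 24.3472 − 30·sin33° − 15 = 0 → A_y = 6.992 kip.
ΣF_x = 0: A_x + 30·cos33° = 0 → A_x = -25.16 kip.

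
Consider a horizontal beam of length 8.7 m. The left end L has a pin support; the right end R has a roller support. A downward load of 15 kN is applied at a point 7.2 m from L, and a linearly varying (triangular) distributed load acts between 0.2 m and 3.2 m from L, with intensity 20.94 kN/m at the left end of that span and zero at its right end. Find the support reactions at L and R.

L_x = 0, L_y = 29.66 kN, R_y = 16.75 kN

Resultant of the triangular load: ½ × 20.94 × 3 = 31.41 kN, acting at 1.2 m from L (one-third of the span from the peak).
ΣM about L: R_y·8.7 − 15·7.2 − (½·20.94·3)·1.2 = 0 → R_y = 145.692/8.7 = 16.7462 ≈ 16.75 kN.
ΣF_y = 0: L_y + 16.7462 − 15 − ½·20.94·3 = 0 → L_y = 29.66 kN.
ΣF_x = 0: no horizontal applied forces, so L_x = 0.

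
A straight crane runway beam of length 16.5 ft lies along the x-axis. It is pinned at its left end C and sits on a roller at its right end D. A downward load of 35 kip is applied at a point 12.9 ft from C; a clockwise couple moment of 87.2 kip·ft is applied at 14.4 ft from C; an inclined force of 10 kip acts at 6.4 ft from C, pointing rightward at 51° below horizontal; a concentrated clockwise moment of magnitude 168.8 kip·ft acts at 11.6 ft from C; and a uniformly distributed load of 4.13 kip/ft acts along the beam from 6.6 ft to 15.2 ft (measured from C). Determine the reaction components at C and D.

C_x = -6.293 kip, C_y = 8.933 kip, D_y = 69.36 kip

Resultant of the distributed load: 4.13 × 8.6 = 35.518 kip at 10.9 ft from C.
Moments about C: D_y·16.5 − 35·12.9 − 87.2 − 10·sin51°·6.4 − 168.8 − (4.13·8.6)·10.9 = 0 → D_y = 1144.38/16.5 = 69.3564 ≈ 69.36 kip.
ΣF_y = 0: C_y + 69.3564 − 35 − 10·sin51° − 4.13·8.6 = 0 → C_y = 8.933 kip.
ΣF_x = 0: C_x + 10·cos51° = 0 → C_x = -6.293 kip.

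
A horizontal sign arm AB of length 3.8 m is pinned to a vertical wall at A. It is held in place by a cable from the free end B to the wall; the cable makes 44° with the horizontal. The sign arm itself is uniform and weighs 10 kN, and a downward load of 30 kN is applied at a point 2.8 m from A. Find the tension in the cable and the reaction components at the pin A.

ΣM about A: T·sin44°·3.8 − 10·1.9 − 30·2.8 = 0 → T = 103/(3.8·0.694658) = 39.0196 ≈ 39.02 kN.
ΣF_x = 0: A_x − T·cos44° = 0 → A_x = 39.0196 × 0.71934 = 28.07 kN.
ΣF_y = 0: A_y + T·sin44° − 10 − 30 = 0 → A_y = 40 − 39.0196 × 0.694658 = 12.89 kN.

T = 39.02 kN, A_x = 28.07 kN, A_y = 12.89 kN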